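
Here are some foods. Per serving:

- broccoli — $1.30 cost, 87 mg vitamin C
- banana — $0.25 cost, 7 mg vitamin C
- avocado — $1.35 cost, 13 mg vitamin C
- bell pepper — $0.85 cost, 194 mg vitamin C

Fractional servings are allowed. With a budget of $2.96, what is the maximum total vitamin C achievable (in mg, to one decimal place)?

Vitamin C per dollar: bell pepper 228.2, broccoli 66.92, banana 28, avocado 9.63.
With no serving limits, spend the whole cost allowance on bell pepper: $2.96 / $0.85 × 194 mg = 675.6 mg.

675.6 mg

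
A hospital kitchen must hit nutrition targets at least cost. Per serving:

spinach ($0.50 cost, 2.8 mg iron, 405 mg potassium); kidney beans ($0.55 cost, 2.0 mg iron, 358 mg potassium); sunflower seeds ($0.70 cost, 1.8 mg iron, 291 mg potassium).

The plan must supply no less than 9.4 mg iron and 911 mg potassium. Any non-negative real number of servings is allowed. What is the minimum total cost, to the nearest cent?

$1.68

An LP optimum is at a vertex; with two nutrient constraints at most two foods are used. Check each candidate.
spinach only: max(9.4/2.8, 911/405) = 3.357 servings → $1.68.
kidney beans only: max(9.4/2.0, 911/358) = 4.7 servings → $2.58.
sunflower seeds only: max(9.4/1.8, 911/291) = 5.222 servings → $3.66.
spinach + kidney beans: the both-tight solution has a negative serving — not a feasible corner.
spinach + sunflower seeds: intersection lies outside the first quadrant.
kidney beans + sunflower seeds: intersection lies outside the first quadrant.
So the least-cost plan costs $1.68.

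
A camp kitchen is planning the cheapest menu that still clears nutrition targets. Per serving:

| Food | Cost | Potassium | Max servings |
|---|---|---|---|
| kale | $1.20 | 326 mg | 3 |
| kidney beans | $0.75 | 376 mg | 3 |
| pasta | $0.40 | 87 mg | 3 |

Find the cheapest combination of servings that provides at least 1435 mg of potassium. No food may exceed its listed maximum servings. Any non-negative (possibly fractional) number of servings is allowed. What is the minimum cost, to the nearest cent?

Cost per mg of potassium: kidney beans $0.0020, kale $0.0037, pasta $0.0046.
Take 3 servings of kidney beans: +1128.0 mg potassium for $2.25 (total $2.25, still need 307.0 mg).
Take 0.9417 servings of kale: +307.0 mg potassium for $1.13 (total $3.38, still need 0.0 mg).
Greedy by cheapest-per-mg is optimal for a single linear constraint, so the minimum cost is $3.38.

$3.38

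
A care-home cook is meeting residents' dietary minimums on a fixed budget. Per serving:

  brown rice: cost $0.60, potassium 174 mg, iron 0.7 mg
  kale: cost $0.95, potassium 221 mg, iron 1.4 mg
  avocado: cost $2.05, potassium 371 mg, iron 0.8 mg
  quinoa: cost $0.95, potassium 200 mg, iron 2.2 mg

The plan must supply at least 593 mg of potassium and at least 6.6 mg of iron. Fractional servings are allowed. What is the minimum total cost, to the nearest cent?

An LP optimum is at a vertex; with two nutrient constraints at most two foods are used. Check each candidate.
brown rice only: max(593/174, 6.6/0.7) = 9.429 servings → $5.66.
kale only: max(593/221, 6.6/1.4) = 4.714 servings → $4.48.
avocado only: max(593/371, 6.6/0.8) = 8.25 servings → $16.91.
quinoa only: max(593/200, 6.6/2.2) = 3 servings → $2.85.
brown rice + kale: intersection lies outside the first quadrant.
brown rice + avocado: intersection lies outside the first quadrant.
brown rice + quinoa: intersection lies outside the first quadrant.
kale + avocado: the both-tight solution has a negative serving — not a feasible corner.
kale + quinoa: intersection lies outside the first quadrant.
avocado + quinoa with both targets exact would need a negative amount; discard.
The minimum over all feasible corners is $2.85.

$2.85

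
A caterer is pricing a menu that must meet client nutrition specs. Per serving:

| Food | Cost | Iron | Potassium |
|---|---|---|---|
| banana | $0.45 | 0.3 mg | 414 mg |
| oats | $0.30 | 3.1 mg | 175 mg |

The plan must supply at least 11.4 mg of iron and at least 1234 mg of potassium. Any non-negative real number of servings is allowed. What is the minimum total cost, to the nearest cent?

$1.73

banana only: max(11.4/0.3, 1234/414) = 38 servings → $17.10.
oats only: max(11.4/3.1, 1234/175) = 7.051 servings → $2.12.
banana + oats with both tight: 1.487 servings and 3.534 servings → $1.73.
The minimum over all feasible corners is $1.73.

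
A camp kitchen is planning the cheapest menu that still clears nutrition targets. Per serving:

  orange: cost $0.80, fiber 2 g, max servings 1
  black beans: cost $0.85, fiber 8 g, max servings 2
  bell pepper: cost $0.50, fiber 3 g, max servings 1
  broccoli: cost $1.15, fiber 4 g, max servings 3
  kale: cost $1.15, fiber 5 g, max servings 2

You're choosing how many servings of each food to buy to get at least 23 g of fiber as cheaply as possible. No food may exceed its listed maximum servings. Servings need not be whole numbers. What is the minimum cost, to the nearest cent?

Cost per g of fiber: black beans $0.1062, bell pepper $0.1667, kale $0.2300, broccoli $0.2875, orange $0.4000.
Take 2 servings of black beans: +16.0 g fiber for $1.70 (total $1.70, still need 7.0 g).
Take 1 serving of bell pepper: +3.0 g fiber for $0.50 (total $2.20, still need 4.0 g).
Take 0.8 servings of kale: +4.0 g fiber for $0.92 (total $3.12, still need 0.0 g).
Filling from the cheapest source first is optimal under one linear minimum: $3.12.

$3.12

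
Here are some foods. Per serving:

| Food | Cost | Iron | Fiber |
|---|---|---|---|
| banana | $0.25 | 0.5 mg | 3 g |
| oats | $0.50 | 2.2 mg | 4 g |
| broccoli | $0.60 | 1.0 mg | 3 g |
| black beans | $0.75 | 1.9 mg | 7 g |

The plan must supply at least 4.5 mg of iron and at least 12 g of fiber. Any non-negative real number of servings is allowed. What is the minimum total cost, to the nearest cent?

For a min-cost LP with two ≥-constraints, a basic feasible solution has at most two positive variables.
banana only: max(4.5/0.5, 12/3) = 9 servings → $2.25.
oats only: max(4.5/2.2, 12/4) = 3 servings → $1.50.
broccoli only: max(4.5/1.0, 12/3) = 4.5 servings → $2.70.
black beans only: max(4.5/1.9, 12/7) = 2.368 servings → $1.78.
banana + oats with both tight: 1.826 servings and 1.63 servings → $1.27.
banana + broccoli: intersection lies outside the first quadrant.
banana + black beans with both targets exact would need a negative amount; discard.
oats + broccoli with both tight: 0.5769 servings and 3.231 servings → $2.23.
oats + black beans with both tight: 1.115 servings and 1.077 servings → $1.37.
broccoli + black beans: intersection lies outside the first quadrant.
So the least-cost plan costs $1.27.

$1.27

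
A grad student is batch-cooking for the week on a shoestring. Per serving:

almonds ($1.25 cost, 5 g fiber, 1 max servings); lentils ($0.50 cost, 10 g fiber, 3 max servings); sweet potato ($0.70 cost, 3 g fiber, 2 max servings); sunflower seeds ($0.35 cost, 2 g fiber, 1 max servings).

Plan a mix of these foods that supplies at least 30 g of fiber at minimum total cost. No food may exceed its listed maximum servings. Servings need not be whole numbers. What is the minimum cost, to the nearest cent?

$1.50

Cost per g of fiber: lentils $0.0500, sunflower seeds $0.1750, sweet potato $0.2333, almonds $0.2500.
Take 3 servings of lentils: +30.0 g fiber for $1.50 (total $1.50, still need 0.0 g).
Filling from the cheapest source first is optimal under one linear minimum: $1.50.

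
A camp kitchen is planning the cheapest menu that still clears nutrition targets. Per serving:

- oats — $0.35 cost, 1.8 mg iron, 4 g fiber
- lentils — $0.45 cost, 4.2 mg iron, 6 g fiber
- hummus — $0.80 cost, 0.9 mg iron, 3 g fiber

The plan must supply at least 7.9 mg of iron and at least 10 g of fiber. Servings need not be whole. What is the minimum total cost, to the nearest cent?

$0.85

For a min-cost LP with two ≥-constraints, a basic feasible solution has at most two positive variables.
oats only: max(7.9/1.8, 10/4) = 4.389 servings → $1.54.
lentils only: max(7.9/4.2, 10/6) = 1.881 servings → $0.85.
hummus only: max(7.9/0.9, 10/3) = 8.778 servings → $7.02.
oats + lentils: the both-tight solution has a negative serving — not a feasible corner.
oats + hummus with both targets exact would need a negative amount; discard.
lentils + hummus with both targets exact would need a negative amount; discard.
Cheapest feasible corner: $0.85.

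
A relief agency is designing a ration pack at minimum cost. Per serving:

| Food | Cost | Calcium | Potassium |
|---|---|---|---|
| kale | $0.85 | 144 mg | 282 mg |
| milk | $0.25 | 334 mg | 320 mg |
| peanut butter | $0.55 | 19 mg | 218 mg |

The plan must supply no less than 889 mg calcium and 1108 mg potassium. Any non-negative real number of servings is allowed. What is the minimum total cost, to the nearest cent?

This is a tiny linear program; its minimum lies at a vertex of the feasible set. List the vertices and price them.
kale only: max(889/144, 1108/282) = 6.174 servings → $5.25.
milk only: max(889/334, 1108/320) = 3.462 servings → $0.87.
peanut butter only: max(889/19, 1108/218) = 46.79 servings → $25.73.
kale + milk with both tight: 1.779 servings and 1.895 servings → $1.99.
kale + peanut butter: intersection lies outside the first quadrant.
milk + peanut butter with both tight: 2.589 servings and 1.283 servings → $1.35.
The minimum over all feasible corners is $0.87.

$0.87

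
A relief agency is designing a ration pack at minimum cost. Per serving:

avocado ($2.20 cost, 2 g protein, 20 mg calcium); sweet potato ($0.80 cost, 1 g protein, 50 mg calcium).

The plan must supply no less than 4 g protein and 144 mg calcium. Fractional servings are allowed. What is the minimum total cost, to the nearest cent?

$3.20

Check every corner: each single food scaled to meet both minima, and each pair solved so both constraints bind.
avocado only: max(4/2, 144/20) = 7.2 servings → $15.84.
sweet potato only: max(4/1, 144/50) = 4 servings → $3.20.
avocado + sweet potato with both tight: 0.7 servings and 2.6 servings → $3.62.
The minimum over all feasible corners is $3.20.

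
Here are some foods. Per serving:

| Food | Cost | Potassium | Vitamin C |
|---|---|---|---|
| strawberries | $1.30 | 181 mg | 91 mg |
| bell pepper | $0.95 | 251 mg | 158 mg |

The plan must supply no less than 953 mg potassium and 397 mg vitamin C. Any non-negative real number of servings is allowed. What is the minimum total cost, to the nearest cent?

$3.61

With two linear requirements the optimum uses one or two foods; enumerate the corners.
strawberries only: max(953/181, 397/91) = 5.265 servings → $6.84.
bell pepper only: max(953/251, 397/158) = 3.797 servings → $3.61.
strawberries + bell pepper with both targets exact would need a negative amount; discard.
So the least-cost plan costs $3.61.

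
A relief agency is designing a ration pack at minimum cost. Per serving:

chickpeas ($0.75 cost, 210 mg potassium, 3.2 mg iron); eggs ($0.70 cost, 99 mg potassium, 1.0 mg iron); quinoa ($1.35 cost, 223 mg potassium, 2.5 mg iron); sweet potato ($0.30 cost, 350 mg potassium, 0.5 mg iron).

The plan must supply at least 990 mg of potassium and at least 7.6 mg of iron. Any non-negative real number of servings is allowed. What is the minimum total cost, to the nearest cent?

$2.06

With two linear requirements the optimum uses one or two foods; enumerate the corners.
chickpeas only: max(990/210, 7.6/3.2) = 4.714 servings → $3.54.
eggs only: max(990/99, 7.6/1.0) = 10 servings → $7.00.
quinoa only: max(990/223, 7.6/2.5) = 4.439 servings → $5.99.
sweet potato only: max(990/350, 7.6/0.5) = 15.2 servings → $4.56.
chickpeas + eggs: the both-tight solution has a negative serving — not a feasible corner.
chickpeas + quinoa: intersection lies outside the first quadrant.
chickpeas + sweet potato with both tight: 2.133 servings and 1.549 servings → $2.06.
eggs + quinoa: the both-tight solution has a negative serving — not a feasible corner.
eggs + sweet potato with both tight: 7.205 servings and 0.7907 servings → $5.28.
quinoa + sweet potato with both tight: 2.836 servings and 1.022 servings → $4.13.
Cheapest feasible corner: $2.06.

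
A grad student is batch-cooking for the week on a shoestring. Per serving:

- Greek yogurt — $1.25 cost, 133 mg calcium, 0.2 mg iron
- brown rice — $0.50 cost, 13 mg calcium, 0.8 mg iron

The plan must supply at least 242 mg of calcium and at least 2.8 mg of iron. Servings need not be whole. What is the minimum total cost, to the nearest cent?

An LP optimum is at a vertex; with two nutrient constraints at most two foods are used. Check each candidate.
Greek yogurt only: max(242/133, 2.8/0.2) = 14 servings → $17.50.
brown rice only: max(242/13, 2.8/0.8) = 18.62 servings → $9.31.
Greek yogurt + brown rice with both tight: 1.514 servings and 3.121 servings → $3.45.
So the least-cost plan costs $3.45.

$3.45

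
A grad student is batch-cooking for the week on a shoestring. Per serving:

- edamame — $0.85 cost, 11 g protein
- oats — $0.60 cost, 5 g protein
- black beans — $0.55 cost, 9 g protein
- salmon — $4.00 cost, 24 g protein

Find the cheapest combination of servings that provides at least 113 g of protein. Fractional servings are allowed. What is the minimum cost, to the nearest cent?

Cost per g of protein: black beans $0.0611, edamame $0.0773, oats $0.1200, salmon $0.1667.
With no serving limits, use only black beans: 113 g / 9 g = 12.56 servings × $0.55 = $6.91.

$6.91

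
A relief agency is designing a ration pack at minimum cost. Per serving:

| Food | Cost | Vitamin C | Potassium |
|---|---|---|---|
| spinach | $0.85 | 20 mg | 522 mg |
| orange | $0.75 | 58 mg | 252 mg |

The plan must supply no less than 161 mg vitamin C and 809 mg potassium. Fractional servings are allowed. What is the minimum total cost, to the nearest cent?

A basic optimal solution has at most two foods positive. Try each food alone and each pair with both targets met exactly.
spinach only: max(161/20, 809/522) = 8.05 servings → $6.84.
orange only: max(161/58, 809/252) = 3.21 servings → $2.41.
spinach + orange with both tight: 0.2516 servings and 2.689 servings → $2.23.
The minimum over all feasible corners is $2.23.

$2.23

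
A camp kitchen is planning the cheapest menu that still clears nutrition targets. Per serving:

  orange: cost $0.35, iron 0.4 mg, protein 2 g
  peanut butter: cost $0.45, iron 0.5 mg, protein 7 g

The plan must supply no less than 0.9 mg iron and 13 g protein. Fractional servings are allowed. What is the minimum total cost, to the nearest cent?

$0.84

orange only: max(0.9/0.4, 13/2) = 6.5 servings → $2.27.
peanut butter only: max(0.9/0.5, 13/7) = 1.857 servings → $0.84.
orange + peanut butter with both targets exact would need a negative amount; discard.
Cheapest feasible corner: $0.84.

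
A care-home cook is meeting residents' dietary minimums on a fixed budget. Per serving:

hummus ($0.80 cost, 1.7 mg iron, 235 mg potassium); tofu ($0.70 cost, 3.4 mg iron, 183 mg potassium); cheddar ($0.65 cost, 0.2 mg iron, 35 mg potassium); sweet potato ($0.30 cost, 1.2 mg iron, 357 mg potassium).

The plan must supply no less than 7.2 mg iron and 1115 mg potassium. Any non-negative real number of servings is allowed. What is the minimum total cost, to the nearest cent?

Two binding constraints pin down two serving amounts, so the optimal mix uses at most two foods. The candidates are each food alone (scaled to the tighter of iron/potassium) and each pair with both constraints tight.
hummus only: max(7.2/1.7, 1115/235) = 4.745 servings → $3.80.
tofu only: max(7.2/3.4, 1115/183) = 6.093 servings → $4.27.
cheddar only: max(7.2/0.2, 1115/35) = 36 servings → $23.40.
sweet potato only: max(7.2/1.2, 1115/357) = 6 servings → $1.80.
hummus + tofu with both targets exact would need a negative amount; discard.
hummus + cheddar with both tight: 2.32 servings and 16.28 servings → $12.44.
hummus + sweet potato with both tight: 3.793 servings and 0.6263 servings → $3.22.
tofu + cheddar with both tight: 0.3519 servings and 30.02 servings → $19.76.
tofu + sweet potato with both tight: 1.24 servings and 2.488 servings → $1.61.
cheddar + sweet potato with both targets exact would need a negative amount; discard.
So the least-cost plan costs $1.61.

$1.61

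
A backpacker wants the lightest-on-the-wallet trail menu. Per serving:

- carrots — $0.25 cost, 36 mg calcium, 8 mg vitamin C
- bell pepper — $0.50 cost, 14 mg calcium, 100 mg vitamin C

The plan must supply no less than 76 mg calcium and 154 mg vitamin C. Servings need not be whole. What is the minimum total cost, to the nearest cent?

At the optimum either one food covers both requirements or two foods hit both targets exactly; no other combination can be cheaper.
carrots only: max(76/36, 154/8) = 19.25 servings → $4.81.
bell pepper only: max(76/14, 154/100) = 5.429 servings → $2.71.
carrots + bell pepper with both tight: 1.561 servings and 1.415 servings → $1.10.
So the least-cost plan costs $1.10.

$1.10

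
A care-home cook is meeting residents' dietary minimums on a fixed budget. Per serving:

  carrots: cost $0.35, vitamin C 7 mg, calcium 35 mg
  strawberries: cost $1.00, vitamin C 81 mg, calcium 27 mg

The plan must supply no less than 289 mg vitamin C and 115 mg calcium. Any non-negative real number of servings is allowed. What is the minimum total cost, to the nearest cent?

carrots only: max(289/7, 115/35) = 41.29 servings → $14.45.
strawberries only: max(289/81, 115/27) = 4.259 servings → $4.26.
carrots + strawberries with both tight: 0.5714 servings and 3.519 servings → $3.72.
Cheapest feasible corner: $3.72.

$3.72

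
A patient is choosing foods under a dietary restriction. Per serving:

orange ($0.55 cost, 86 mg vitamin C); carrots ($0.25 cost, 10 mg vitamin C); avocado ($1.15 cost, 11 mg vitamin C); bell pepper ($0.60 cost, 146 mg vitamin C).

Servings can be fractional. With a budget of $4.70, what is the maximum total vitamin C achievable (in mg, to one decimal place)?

Vitamin C per dollar: bell pepper 243.3, orange 156.4, carrots 40, avocado 9.565.
With no serving limits, spend the whole cost allowance on bell pepper: $4.70 / $0.60 × 146 mg = 1143.7 mg.

1143.7 mg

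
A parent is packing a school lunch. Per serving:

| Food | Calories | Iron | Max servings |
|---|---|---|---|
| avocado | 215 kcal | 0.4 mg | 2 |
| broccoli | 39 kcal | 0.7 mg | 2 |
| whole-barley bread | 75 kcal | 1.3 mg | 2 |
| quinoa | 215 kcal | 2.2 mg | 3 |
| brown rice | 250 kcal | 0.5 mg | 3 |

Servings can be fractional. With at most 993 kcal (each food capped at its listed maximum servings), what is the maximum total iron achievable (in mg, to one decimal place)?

10.8 mg

Iron per kcal: broccoli 0.01795, whole-barley bread 0.01733, quinoa 0.01023, brown rice 0.002, avocado 0.00186.
Take 2 servings of broccoli: uses 78 kcal, +1.4 mg iron (running total 1.4 mg).
Take 2 servings of whole-barley bread: uses 150 kcal, +2.6 mg iron (running total 4.0 mg).
Take 3 servings of quinoa: uses 645 kcal, +6.6 mg iron (running total 10.6 mg).
Take 0.48 servings of brown rice: uses 120 kcal, +0.2 mg iron (running total 10.8 mg).
Filling greedily by iron-per-kcal is optimal for one linear limit, giving 10.8 mg.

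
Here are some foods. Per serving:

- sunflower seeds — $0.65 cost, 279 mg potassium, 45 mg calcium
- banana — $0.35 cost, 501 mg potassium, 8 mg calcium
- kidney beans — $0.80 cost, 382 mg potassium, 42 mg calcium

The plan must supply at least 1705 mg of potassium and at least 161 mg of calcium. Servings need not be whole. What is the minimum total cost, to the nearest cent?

sunflower seeds only: max(1705/279, 161/45) = 6.111 servings → $3.97.
banana only: max(1705/501, 161/8) = 20.12 servings → $7.04.
kidney beans only: max(1705/382, 161/42) = 4.463 servings → $3.57.
sunflower seeds + banana with both tight: 3.299 servings and 1.566 servings → $2.69.
sunflower seeds + kidney beans: intersection lies outside the first quadrant.
banana + kidney beans with both tight: 0.562 servings and 3.726 servings → $3.18.
The minimum over all feasible corners is $2.69.

$2.69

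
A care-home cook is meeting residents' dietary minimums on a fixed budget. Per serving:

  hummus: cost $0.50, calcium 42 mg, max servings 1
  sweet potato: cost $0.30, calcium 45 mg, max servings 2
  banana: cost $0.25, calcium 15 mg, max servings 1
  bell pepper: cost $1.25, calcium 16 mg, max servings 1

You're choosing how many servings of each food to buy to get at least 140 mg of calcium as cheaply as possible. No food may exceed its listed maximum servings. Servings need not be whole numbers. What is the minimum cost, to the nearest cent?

$1.23

Cost per mg of calcium: sweet potato $0.0067, hummus $0.0119, banana $0.0167, bell pepper $0.0781.
Take 2 servings of sweet potato: +90.0 mg calcium for $0.60 (total $0.60, still need 50.0 mg).
Take 1 serving of hummus: +42.0 mg calcium for $0.50 (total $1.10, still need 8.0 mg).
Take 0.5333 servings of banana: +8.0 mg calcium for $0.13 (total $1.23, still need 0.0 mg).
Filling from the cheapest source first is optimal under one linear minimum: $1.23.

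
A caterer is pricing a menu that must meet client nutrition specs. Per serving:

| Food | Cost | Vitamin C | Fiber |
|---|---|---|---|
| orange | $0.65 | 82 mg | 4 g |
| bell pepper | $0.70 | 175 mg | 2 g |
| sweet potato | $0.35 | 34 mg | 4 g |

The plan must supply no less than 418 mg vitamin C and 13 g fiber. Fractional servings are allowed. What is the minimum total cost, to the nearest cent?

For a min-cost LP with two ≥-constraints, a basic feasible solution has at most two positive variables.
orange only: max(418/82, 13/4) = 5.098 servings → $3.31.
bell pepper only: max(418/175, 13/2) = 6.5 servings → $4.55.
sweet potato only: max(418/34, 13/4) = 12.29 servings → $4.30.
orange + bell pepper with both tight: 2.685 servings and 1.131 servings → $2.54.
orange + sweet potato: intersection lies outside the first quadrant.
bell pepper + sweet potato with both tight: 1.946 servings and 2.277 servings → $2.16.
The minimum over all feasible corners is $2.16.

$2.16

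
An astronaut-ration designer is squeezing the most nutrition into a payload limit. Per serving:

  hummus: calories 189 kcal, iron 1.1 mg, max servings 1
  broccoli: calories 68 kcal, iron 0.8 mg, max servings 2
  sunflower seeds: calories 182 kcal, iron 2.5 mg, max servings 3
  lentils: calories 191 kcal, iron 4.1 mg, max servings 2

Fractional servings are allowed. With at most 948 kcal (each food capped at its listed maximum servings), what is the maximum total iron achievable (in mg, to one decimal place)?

Iron per kcal: lentils 0.02147, sunflower seeds 0.01374, broccoli 0.01176, hummus 0.00582.
Take 2 servings of lentils: uses 382 kcal, +8.2 mg iron (running total 8.2 mg).
Take 3 servings of sunflower seeds: uses 546 kcal, +7.5 mg iron (running total 15.7 mg).
Take 0.2941 servings of broccoli: uses 20 kcal, +0.2 mg iron (running total 15.9 mg).
Filling greedily by iron-per-kcal is optimal for one linear limit, giving 15.9 mg.

15.9 mg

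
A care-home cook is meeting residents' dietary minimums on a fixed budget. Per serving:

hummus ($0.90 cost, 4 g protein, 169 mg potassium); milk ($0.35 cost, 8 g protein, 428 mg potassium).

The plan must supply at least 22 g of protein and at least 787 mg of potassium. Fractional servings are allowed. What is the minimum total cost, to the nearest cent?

hummus only: max(22/4, 787/169) = 5.5 servings → $4.95.
milk only: max(22/8, 787/428) = 2.75 servings → $0.96.
hummus + milk: the both-tight solution has a negative serving — not a feasible corner.
So the least-cost plan costs $0.96.

$0.96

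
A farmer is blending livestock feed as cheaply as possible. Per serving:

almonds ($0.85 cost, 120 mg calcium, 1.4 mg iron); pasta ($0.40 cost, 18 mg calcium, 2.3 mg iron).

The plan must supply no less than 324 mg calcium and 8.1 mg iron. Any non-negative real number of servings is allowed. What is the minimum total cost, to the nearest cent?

With two linear requirements the optimum uses one or two foods; enumerate the corners.
almonds only: max(324/120, 8.1/1.4) = 5.786 servings → $4.92.
pasta only: max(324/18, 8.1/2.3) = 18 servings → $7.20.
almonds + pasta with both tight: 2.39 servings and 2.067 servings → $2.86.
So the least-cost plan costs $2.86.

$2.86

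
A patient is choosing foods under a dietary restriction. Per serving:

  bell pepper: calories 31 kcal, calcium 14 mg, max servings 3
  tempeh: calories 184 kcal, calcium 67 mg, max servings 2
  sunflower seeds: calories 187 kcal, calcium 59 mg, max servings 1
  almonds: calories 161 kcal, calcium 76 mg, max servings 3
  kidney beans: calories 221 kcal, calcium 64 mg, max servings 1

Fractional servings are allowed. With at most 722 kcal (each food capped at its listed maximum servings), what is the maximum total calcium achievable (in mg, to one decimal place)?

Calcium per kcal: almonds 0.472, bell pepper 0.4516, tempeh 0.3641, sunflower seeds 0.3155, kidney beans 0.2896.
Take 3 servings of almonds: uses 483 kcal, +228.0 mg calcium (running total 228.0 mg).
Take 3 servings of bell pepper: uses 93 kcal, +42.0 mg calcium (running total 270.0 mg).
Take 0.7935 servings of tempeh: uses 146 kcal, +53.2 mg calcium (running total 323.2 mg).
Greedy by best ratio exhausts the calories allowance optimally: 323.2 mg.

323.2 mg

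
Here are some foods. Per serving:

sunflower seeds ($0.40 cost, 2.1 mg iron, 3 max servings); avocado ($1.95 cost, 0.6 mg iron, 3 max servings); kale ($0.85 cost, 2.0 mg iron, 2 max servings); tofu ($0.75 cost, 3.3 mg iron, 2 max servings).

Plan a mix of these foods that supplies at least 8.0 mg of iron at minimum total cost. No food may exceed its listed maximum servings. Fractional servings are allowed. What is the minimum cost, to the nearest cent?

Cost per mg of iron: sunflower seeds $0.1905, tofu $0.2273, kale $0.4250, avocado $3.2500.
Take 3 servings of sunflower seeds: +6.3 mg iron for $1.20 (total $1.20, still need 1.7 mg).
Take 0.5152 servings of tofu: +1.7 mg iron for $0.39 (total $1.59, still need 0.0 mg).
Filling from the cheapest source first is optimal under one linear minimum: $1.59.

$1.59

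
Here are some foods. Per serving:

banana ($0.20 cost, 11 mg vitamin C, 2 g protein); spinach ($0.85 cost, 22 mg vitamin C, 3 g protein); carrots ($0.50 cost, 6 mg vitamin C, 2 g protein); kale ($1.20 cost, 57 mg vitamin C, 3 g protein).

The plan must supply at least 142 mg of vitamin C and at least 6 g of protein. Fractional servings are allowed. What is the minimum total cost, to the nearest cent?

$2.58

This is a tiny linear program; its minimum lies at a vertex of the feasible set. List the vertices and price them.
banana only: max(142/11, 6/2) = 12.91 servings → $2.58.
spinach only: max(142/22, 6/3) = 6.455 servings → $5.49.
carrots only: max(142/6, 6/2) = 23.67 servings → $11.83.
kale only: max(142/57, 6/3) = 2.491 servings → $2.99.
banana + spinach with both targets exact would need a negative amount; discard.
banana + carrots: intersection lies outside the first quadrant.
banana + kale: the both-tight solution has a negative serving — not a feasible corner.
spinach + carrots: the both-tight solution has a negative serving — not a feasible corner.
spinach + kale: the both-tight solution has a negative serving — not a feasible corner.
carrots + kale: intersection lies outside the first quadrant.
Cheapest feasible corner: $2.58.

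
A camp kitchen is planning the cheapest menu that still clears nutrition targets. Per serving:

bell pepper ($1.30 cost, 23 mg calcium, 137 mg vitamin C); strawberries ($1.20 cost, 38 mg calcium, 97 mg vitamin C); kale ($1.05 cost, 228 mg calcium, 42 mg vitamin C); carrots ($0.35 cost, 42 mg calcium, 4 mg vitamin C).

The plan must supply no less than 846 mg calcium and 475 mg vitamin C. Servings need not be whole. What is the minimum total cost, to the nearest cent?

For a min-cost LP with two ≥-constraints, a basic feasible solution has at most two positive variables.
bell pepper only: max(846/23, 475/137) = 36.78 servings → $47.82.
strawberries only: max(846/38, 475/97) = 22.26 servings → $26.72.
kale only: max(846/228, 475/42) = 11.31 servings → $11.88.
carrots only: max(846/42, 475/4) = 118.8 servings → $41.56.
bell pepper + strawberries with both targets exact would need a negative amount; discard.
bell pepper + kale with both tight: 2.404 servings and 3.468 servings → $6.77.
bell pepper + carrots with both tight: 2.926 servings and 18.54 servings → $10.29.
strawberries + kale with both tight: 3.546 servings and 3.119 servings → $7.53.
strawberries + carrots with both tight: 4.224 servings and 16.32 servings → $10.78.
kale + carrots with both targets exact would need a negative amount; discard.
Cheapest feasible corner: $6.77.

$6.77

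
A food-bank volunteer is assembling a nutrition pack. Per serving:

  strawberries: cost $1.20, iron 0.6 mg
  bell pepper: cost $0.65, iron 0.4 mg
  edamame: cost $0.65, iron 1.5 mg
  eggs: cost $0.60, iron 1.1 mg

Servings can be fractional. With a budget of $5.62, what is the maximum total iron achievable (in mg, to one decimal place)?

13.0 mg

Iron per dollar: edamame 2.308, eggs 1.833, bell pepper 0.6154, strawberries 0.5.
With no serving limits, spend the whole cost allowance on edamame: $5.62 / $0.65 × 1.5 mg = 13.0 mg.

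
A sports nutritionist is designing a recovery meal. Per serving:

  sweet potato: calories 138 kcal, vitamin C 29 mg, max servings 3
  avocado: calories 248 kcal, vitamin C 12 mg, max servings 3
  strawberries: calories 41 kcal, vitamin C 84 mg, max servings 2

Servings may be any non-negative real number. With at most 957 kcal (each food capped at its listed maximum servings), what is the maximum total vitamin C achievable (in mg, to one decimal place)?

277.3 mg

Vitamin C per kcal: strawberries 2.049, sweet potato 0.2101, avocado 0.04839.
Take 2 servings of strawberries: uses 82 kcal, +168.0 mg vitamin C (running total 168.0 mg).
Take 3 servings of sweet potato: uses 414 kcal, +87.0 mg vitamin C (running total 255.0 mg).
Take 1.859 servings of avocado: uses 461 kcal, +22.3 mg vitamin C (running total 277.3 mg).
Greedy by best ratio exhausts the calories allowance optimally: 277.3 mg.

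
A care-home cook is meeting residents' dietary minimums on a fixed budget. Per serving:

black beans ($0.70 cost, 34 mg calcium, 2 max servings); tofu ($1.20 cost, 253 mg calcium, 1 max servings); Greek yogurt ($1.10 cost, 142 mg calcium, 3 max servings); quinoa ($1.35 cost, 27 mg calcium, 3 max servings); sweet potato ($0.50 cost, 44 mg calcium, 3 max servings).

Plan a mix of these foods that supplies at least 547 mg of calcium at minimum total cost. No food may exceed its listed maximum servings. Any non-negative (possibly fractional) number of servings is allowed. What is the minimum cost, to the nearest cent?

$3.48

Cost per mg of calcium: tofu $0.0047, Greek yogurt $0.0077, sweet potato $0.0114, black beans $0.0206, quinoa $0.0500.
Take 1 serving of tofu: +253.0 mg calcium for $1.20 (total $1.20, still need 294.0 mg).
Take 2.07 servings of Greek yogurt: +294.0 mg calcium for $2.28 (total $3.48, still need 0.0 mg).
Greedy by cheapest-per-mg is optimal for a single linear constraint, so the minimum cost is $3.48.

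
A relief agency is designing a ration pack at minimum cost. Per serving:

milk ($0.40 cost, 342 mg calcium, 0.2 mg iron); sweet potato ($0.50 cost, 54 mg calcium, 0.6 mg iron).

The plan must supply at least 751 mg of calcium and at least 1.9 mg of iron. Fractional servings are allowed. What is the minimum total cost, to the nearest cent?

$2.00

This is a tiny linear program; its minimum lies at a vertex of the feasible set. List the vertices and price them.
milk only: max(751/342, 1.9/0.2) = 9.5 servings → $3.80.
sweet potato only: max(751/54, 1.9/0.6) = 13.91 servings → $6.95.
milk + sweet potato with both tight: 1.79 servings and 2.57 servings → $2.00.
So the least-cost plan costs $2.00.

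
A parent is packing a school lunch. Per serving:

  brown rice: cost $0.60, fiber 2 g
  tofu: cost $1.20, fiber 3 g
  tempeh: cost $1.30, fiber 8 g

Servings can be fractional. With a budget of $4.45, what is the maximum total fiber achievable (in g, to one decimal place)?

27.4 g

Fiber per dollar: tempeh 6.154, brown rice 3.333, tofu 2.5.
With no serving limits, spend the whole cost allowance on tempeh: $4.45 / $1.30 × 8 g = 27.4 g.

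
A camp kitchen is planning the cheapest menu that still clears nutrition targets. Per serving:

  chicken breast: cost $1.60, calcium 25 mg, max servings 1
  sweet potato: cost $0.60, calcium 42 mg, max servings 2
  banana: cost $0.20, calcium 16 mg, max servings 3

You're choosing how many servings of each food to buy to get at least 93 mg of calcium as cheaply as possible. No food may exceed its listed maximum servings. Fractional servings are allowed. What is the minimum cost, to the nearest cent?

Cost per mg of calcium: banana $0.0125, sweet potato $0.0143, chicken breast $0.0640.
Take 3 servings of banana: +48.0 mg calcium for $0.60 (total $0.60, still need 45.0 mg).
Take 1.071 servings of sweet potato: +45.0 mg calcium for $0.64 (total $1.24, still need 0.0 mg).
Filling from the cheapest source first is optimal under one linear minimum: $1.24.

$1.24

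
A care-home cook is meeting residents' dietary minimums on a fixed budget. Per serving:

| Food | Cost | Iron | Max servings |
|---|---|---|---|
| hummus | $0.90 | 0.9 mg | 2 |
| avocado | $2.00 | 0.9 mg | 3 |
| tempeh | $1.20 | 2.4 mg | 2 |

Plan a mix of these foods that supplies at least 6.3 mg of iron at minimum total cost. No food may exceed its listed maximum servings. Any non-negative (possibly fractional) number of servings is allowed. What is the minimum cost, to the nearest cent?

Cost per mg of iron: tempeh $0.5000, hummus $1.0000, avocado $2.2222.
Take 2 servings of tempeh: +4.8 mg iron for $2.40 (total $2.40, still need 1.5 mg).
Take 1.667 servings of hummus: +1.5 mg iron for $1.50 (total $3.90, still need 0.0 mg).
Filling from the cheapest source first is optimal under one linear minimum: $3.90.

$3.90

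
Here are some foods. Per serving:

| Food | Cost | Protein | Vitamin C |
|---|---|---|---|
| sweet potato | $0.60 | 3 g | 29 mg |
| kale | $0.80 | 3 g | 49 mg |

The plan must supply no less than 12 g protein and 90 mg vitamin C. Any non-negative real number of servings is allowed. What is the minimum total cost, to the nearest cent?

sweet potato only: max(12/3, 90/29) = 4 servings → $2.40.
kale only: max(12/3, 90/49) = 4 servings → $3.20.
sweet potato + kale: intersection lies outside the first quadrant.
Cheapest feasible corner: $2.40.

$2.40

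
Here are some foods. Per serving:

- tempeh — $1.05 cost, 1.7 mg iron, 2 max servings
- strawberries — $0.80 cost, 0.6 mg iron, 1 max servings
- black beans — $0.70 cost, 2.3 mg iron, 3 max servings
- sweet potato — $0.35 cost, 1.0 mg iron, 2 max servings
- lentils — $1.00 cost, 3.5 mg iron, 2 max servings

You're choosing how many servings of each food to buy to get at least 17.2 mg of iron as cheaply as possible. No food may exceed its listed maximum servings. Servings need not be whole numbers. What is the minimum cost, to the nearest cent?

Cost per mg of iron: lentils $0.2857, black beans $0.3043, sweet potato $0.3500, tempeh $0.6176, strawberries $1.3333.
Take 2 servings of lentils: +7.0 mg iron for $2.00 (total $2.00, still need 10.2 mg).
Take 3 servings of black beans: +6.9 mg iron for $2.10 (total $4.10, still need 3.3 mg).
Take 2 servings of sweet potato: +2.0 mg iron for $0.70 (total $4.80, still need 1.3 mg).
Take 0.7647 servings of tempeh: +1.3 mg iron for $0.80 (total $5.60, still need 0.0 mg).
Filling from the cheapest source first is optimal under one linear minimum: $5.60.

$5.60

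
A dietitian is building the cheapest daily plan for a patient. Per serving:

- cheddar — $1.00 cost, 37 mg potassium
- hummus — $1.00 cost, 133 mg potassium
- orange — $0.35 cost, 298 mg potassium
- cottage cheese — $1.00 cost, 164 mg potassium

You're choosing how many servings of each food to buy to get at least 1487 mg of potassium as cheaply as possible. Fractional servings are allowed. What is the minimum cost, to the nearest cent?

$1.75

Cost per mg of potassium: orange $0.0012, cottage cheese $0.0061, hummus $0.0075, cheddar $0.0270.
With no serving limits, use only orange: 1487 mg / 298 mg = 4.99 servings × $0.35 = $1.75.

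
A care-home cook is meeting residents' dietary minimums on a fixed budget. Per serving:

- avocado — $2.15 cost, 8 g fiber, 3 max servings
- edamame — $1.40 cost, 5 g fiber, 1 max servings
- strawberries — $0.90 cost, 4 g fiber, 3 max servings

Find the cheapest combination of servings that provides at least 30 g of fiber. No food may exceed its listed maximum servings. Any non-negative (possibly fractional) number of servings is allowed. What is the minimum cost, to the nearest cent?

Cost per g of fiber: strawberries $0.2250, avocado $0.2687, edamame $0.2800.
Take 3 servings of strawberries: +12.0 g fiber for $2.70 (total $2.70, still need 18.0 g).
Take 2.25 servings of avocado: +18.0 g fiber for $4.84 (total $7.54, still need 0.0 g).
Filling from the cheapest source first is optimal under one linear minimum: $7.54.

$7.54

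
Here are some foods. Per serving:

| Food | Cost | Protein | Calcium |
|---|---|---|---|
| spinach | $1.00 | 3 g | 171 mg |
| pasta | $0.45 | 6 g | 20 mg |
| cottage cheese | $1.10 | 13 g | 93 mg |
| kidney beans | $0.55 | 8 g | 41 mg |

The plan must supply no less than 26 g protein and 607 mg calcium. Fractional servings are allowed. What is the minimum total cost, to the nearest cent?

At the optimum either one food covers both requirements or two foods hit both targets exactly; no other combination can be cheaper.
spinach only: max(26/3, 607/171) = 8.667 servings → $8.67.
pasta only: max(26/6, 607/20) = 30.35 servings → $13.66.
cottage cheese only: max(26/13, 607/93) = 6.527 servings → $7.18.
kidney beans only: max(26/8, 607/41) = 14.8 servings → $8.14.
spinach + pasta with both tight: 3.232 servings and 2.717 servings → $4.45.
spinach + cottage cheese with both tight: 2.815 servings and 1.35 servings → $4.30.
spinach + kidney beans with both tight: 3.044 servings and 2.108 servings → $4.20.
pasta + cottage cheese: intersection lies outside the first quadrant.
pasta + kidney beans: the both-tight solution has a negative serving — not a feasible corner.
cottage cheese + kidney beans: the both-tight solution has a negative serving — not a feasible corner.
So the least-cost plan costs $4.20.

$4.20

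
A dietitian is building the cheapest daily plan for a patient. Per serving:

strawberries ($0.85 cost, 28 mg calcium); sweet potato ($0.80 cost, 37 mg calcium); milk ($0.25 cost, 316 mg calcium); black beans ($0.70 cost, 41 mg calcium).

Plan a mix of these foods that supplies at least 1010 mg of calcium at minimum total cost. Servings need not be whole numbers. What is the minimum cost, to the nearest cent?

$0.80

Cost per mg of calcium: milk $0.0008, black beans $0.0171, sweet potato $0.0216, strawberries $0.0304.
With no serving limits, use only milk: 1010 mg / 316 mg = 3.196 servings × $0.25 = $0.80.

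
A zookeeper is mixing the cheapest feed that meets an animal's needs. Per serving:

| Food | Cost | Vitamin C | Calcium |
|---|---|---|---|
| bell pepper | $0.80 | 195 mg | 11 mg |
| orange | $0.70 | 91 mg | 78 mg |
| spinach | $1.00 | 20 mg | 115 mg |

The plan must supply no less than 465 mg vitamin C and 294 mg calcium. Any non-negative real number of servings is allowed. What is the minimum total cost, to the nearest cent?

$3.11

Two binding constraints pin down two serving amounts, so the optimal mix uses at most two foods. The candidates are each food alone (scaled to the tighter of vitamin C/calcium) and each pair with both constraints tight.
bell pepper only: max(465/195, 294/11) = 26.73 servings → $21.38.
orange only: max(465/91, 294/78) = 5.11 servings → $3.58.
spinach only: max(465/20, 294/115) = 23.25 servings → $23.25.
bell pepper + orange with both tight: 0.6697 servings and 3.675 servings → $3.11.
bell pepper + spinach with both tight: 2.143 servings and 2.351 servings → $4.07.
orange + spinach: the both-tight solution has a negative serving — not a feasible corner.
The minimum over all feasible corners is $3.11.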